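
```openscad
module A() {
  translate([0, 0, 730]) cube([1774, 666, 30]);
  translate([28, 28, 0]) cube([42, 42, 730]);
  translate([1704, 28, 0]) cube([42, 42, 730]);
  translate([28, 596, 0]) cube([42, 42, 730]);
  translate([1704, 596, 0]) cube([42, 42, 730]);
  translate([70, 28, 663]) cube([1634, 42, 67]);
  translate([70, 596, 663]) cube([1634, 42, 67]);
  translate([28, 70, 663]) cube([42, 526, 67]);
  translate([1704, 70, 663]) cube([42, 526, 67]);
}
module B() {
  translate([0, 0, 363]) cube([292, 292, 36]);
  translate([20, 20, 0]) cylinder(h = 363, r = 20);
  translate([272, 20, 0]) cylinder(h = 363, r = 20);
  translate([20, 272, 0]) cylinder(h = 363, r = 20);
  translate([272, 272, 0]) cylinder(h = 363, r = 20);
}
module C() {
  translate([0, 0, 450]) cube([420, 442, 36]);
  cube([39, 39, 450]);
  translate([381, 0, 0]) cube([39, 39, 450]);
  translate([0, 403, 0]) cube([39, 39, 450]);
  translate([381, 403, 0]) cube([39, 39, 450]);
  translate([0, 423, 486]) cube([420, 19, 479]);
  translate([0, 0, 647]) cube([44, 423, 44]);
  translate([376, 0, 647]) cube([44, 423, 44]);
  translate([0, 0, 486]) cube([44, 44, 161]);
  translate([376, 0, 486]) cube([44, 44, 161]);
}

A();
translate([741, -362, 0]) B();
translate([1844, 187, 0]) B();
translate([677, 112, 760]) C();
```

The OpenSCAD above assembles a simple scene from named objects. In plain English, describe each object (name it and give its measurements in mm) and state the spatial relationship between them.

A is a rectangular dining table. The top is 1774×666×30 mm with its upper surface at z = 760 mm. It stands on four 42×42 mm square legs, each inset 28 mm from the nearest pair of top edges, running from the floor to the underside of the top. Four apron rails, 42 mm thick and 67 mm tall, run between adjacent legs with their top edges flush with the underside of the top and their outer faces flush with the legs' outer faces.

B is a four-legged stool. The seat is a 292×292×36 mm slab whose top surface is at z = 399 mm; four round legs, each 40 mm in diameter, run from the floor (z = 0) to the underside of the seat, each leg's axis is inset half a diameter from the nearest pair of seat edges (so the leg's bounding box is flush with the corner).

C is a chair. The seat is a 420×442×36 mm slab with its top at z = 486 mm, on four 39×39 mm corner legs (flush with the seat edges, standing on z = 0). A flat backrest 19 mm thick, 479 mm tall, spans the full seat width and rises from the seat top along its +y edge, rear face flush with the rear of the seat. Two armrests of 44×44 mm section run along each side from the seat's front edge to the front of the backrest, top faces 205 mm above the seat top and outer faces flush with the seat's x-edges; a 44×44 mm post under the front of each armrest stands on the seat at the front corner.

Two stools sit around the table at the −y, +x sides. The chair is on top of the table, centred.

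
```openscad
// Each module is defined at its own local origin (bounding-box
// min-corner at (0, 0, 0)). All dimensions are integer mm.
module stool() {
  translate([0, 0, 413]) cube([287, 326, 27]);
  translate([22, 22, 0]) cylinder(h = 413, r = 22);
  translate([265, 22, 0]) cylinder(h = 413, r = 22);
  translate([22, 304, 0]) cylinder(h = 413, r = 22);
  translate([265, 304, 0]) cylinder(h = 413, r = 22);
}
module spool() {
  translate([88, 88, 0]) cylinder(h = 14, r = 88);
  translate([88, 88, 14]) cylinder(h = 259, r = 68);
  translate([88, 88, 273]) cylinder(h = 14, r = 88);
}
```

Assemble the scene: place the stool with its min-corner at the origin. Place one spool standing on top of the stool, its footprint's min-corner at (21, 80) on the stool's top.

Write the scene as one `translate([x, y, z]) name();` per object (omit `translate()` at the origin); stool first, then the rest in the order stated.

stool();
translate([21, 80, 440]) spool();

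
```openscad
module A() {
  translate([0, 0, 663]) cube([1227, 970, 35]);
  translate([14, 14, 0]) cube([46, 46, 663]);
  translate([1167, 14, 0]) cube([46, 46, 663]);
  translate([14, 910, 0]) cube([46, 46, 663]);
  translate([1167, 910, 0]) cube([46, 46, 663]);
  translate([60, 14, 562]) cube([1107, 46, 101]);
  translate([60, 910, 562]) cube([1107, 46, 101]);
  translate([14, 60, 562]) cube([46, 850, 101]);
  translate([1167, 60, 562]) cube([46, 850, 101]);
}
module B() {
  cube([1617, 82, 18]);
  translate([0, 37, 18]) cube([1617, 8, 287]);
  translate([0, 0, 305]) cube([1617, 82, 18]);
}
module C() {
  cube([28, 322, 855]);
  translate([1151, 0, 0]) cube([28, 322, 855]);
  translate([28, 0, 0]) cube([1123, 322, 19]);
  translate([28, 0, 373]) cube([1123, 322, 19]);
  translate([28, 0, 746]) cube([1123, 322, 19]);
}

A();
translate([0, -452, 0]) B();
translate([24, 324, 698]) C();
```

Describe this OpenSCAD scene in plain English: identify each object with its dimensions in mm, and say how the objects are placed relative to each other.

A is a rectangular dining table. The top is 1227×970×35 mm with its upper surface at z = 698 mm. It stands on four 46×46 mm square legs, each inset 14 mm from the nearest pair of top edges, running from the floor to the underside of the top. Four apron rails, 46 mm thick and 101 mm tall, run between adjacent legs with their top edges flush with the underside of the top and their outer faces flush with the legs' outer faces.

B is an I-beam lying along x, 1617 mm long. Overall section height 323 mm. Two flanges 82 mm wide (y) and 18 mm thick, one on the floor and one at the top; a web 8 mm thick runs between them, centred on the flange width.

C is an open bookshelf. Two side panels, each 28 mm thick, 322 mm deep and 855 mm tall, stand 1179 mm apart (outside-to-outside). Between them sit 3 shelves, each 19 mm thick and 322 mm deep, spanning the full gap between the sides. The bottom shelf rests on the floor (its underside at z = 0) and the clear gap between one shelf's top and the next shelf's underside is 354 mm.

The I-beam is on the floor beside the table on its −y side. The bookshelf is on top of the table, centred.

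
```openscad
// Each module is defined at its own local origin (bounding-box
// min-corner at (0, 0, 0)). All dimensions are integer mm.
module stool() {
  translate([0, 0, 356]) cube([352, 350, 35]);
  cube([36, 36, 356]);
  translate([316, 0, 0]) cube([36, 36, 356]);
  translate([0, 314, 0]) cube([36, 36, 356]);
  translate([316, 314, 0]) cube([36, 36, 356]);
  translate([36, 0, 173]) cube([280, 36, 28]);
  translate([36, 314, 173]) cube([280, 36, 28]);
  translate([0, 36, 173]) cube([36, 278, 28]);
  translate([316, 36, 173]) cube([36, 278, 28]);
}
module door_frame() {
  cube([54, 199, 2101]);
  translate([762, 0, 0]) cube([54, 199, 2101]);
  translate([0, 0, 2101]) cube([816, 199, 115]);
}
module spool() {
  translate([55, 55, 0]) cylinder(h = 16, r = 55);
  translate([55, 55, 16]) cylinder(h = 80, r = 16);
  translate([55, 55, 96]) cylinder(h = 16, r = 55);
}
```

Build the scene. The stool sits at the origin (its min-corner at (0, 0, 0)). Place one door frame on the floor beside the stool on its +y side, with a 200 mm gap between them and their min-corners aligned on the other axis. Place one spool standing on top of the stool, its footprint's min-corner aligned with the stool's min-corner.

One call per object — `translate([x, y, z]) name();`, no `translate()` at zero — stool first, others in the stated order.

stool();
translate([0, 550, 0]) door_frame();
translate([0, 0, 391]) spool();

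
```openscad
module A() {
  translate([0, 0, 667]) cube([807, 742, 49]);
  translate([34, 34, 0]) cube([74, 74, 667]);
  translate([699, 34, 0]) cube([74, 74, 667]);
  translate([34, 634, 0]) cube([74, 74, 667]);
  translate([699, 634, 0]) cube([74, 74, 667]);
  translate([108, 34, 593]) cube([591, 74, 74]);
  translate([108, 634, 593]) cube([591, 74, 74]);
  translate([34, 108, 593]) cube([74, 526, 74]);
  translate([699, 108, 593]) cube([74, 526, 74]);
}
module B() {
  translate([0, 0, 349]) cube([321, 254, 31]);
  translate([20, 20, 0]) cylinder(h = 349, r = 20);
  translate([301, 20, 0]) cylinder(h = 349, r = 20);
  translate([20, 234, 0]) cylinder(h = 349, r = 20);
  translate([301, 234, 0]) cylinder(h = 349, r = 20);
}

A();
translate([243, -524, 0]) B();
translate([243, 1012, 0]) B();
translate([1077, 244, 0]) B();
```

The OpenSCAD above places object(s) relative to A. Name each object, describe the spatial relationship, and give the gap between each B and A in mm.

A is a table. B is a stool. Three stools sit around the table at the −y, +y, +x sides. The gap between each stool and the table is 270 mm.

Each stool's nearest face is 270 mm from the table's bounding box.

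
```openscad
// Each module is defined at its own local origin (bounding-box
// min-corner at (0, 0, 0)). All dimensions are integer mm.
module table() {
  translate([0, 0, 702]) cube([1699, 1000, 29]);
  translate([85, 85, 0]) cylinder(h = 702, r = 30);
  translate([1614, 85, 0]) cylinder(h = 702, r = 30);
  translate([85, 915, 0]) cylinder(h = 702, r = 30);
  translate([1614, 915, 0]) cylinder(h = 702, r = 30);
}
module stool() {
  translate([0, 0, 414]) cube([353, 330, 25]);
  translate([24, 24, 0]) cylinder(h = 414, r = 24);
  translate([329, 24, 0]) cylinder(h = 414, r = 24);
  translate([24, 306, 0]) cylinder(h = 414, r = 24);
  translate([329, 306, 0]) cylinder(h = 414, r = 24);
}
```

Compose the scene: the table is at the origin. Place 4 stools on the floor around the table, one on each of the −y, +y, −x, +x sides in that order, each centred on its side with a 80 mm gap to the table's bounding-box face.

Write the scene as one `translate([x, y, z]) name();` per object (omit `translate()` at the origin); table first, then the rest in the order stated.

table();
translate([673, -410, 0]) stool();
translate([673, 1080, 0]) stool();
translate([-433, 335, 0]) stool();
translate([1779, 335, 0]) stool();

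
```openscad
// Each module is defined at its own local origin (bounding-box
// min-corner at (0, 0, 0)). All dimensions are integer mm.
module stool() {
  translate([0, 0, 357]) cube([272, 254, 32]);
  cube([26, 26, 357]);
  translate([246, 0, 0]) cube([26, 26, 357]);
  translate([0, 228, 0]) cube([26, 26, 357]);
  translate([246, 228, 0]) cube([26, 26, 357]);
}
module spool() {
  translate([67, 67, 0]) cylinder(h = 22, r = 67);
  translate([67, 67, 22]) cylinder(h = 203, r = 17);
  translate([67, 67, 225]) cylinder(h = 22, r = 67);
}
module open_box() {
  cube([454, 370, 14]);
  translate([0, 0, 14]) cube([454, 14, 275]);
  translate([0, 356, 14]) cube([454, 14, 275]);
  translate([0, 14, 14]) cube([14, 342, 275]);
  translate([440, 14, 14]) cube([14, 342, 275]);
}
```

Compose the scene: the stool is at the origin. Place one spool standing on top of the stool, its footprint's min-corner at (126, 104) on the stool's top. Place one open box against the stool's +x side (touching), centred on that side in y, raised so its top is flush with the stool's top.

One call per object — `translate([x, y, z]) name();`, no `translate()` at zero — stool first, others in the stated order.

stool();
translate([126, 104, 389]) spool();
translate([272, -58, 100]) open_box();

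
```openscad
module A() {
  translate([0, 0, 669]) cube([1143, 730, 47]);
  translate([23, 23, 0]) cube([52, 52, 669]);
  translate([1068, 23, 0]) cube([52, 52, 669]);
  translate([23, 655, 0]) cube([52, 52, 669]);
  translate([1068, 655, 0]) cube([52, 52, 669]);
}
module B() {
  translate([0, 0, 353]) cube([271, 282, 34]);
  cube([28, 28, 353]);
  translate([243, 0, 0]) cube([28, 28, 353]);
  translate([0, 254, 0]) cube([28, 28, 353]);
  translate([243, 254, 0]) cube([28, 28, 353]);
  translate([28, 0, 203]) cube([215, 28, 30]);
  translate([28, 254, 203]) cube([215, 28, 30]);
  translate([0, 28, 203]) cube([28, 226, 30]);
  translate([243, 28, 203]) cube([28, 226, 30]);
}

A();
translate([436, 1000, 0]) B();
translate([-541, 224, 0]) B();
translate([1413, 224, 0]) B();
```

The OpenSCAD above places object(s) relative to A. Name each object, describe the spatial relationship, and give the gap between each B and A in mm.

Each stool's nearest face is 270 mm from the table's bounding box.

A is a table. B is a stool. Three stools sit around the table at the +y, −x, +x sides. The gap between each stool and the table is 270 mm.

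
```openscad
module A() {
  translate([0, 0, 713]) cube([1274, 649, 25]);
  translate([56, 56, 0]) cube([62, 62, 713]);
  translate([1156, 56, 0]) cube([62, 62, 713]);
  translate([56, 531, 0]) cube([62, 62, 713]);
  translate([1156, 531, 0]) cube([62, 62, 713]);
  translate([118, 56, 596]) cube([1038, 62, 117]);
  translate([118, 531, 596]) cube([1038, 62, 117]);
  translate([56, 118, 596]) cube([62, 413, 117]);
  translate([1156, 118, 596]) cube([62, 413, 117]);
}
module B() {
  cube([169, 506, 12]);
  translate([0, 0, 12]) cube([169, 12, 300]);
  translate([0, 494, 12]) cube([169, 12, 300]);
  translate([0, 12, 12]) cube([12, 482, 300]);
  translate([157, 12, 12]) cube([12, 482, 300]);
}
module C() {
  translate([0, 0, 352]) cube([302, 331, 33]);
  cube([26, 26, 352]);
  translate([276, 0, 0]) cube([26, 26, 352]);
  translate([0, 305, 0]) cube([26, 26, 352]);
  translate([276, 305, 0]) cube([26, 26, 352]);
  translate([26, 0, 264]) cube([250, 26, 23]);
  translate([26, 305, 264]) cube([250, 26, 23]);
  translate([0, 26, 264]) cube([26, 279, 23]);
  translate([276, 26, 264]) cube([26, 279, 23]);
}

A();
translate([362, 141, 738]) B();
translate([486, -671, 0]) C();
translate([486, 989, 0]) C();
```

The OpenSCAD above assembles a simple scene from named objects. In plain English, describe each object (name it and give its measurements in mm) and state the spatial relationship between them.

A is a rectangular dining table. The top is 1274×649×25 mm with its upper surface at z = 738 mm. It stands on four 62×62 mm square legs, each inset 56 mm from the nearest pair of top edges, running from the floor to the underside of the top. Four apron rails, 62 mm thick and 117 mm tall, run between adjacent legs with their top edges flush with the underside of the top and their outer faces flush with the legs' outer faces.

B is an open-topped rectangular box: outside dimensions 169×506×312 mm, with a uniform wall and base thickness of 12 mm. The base is a full 169×506 slab on the floor; four walls sit on top of the base. The front and back walls (the −y and +y sides) span the full width; the two side walls fit between them.

C is a four-legged stool. The seat is 302×331 mm, 33 mm thick, top at z = 385 mm. It stands on four square legs, each 26×26 mm in cross-section, from z = 0 to the seat underside, each flush with a corner of the seat. Four stretchers, 26 mm wide and 23 mm tall, connect adjacent legs with their undersides at z = 264 mm, each running between the inner faces of the legs it joins and aligned with the legs' outer faces on the other axis.

The open box is on top of the table. Two stools sit around the table at the −y, +y sides.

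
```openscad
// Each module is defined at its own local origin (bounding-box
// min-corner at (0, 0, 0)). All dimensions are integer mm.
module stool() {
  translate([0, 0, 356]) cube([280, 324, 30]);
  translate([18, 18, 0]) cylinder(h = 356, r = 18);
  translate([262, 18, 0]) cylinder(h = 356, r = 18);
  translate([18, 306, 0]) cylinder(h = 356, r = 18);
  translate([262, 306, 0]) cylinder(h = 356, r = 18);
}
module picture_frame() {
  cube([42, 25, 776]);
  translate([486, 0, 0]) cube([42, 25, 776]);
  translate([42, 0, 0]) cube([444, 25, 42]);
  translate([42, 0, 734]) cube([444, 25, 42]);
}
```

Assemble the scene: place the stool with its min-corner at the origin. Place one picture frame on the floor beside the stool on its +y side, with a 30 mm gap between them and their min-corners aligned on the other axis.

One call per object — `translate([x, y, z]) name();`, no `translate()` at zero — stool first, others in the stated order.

stool();
translate([0, 354, 0]) picture_frame();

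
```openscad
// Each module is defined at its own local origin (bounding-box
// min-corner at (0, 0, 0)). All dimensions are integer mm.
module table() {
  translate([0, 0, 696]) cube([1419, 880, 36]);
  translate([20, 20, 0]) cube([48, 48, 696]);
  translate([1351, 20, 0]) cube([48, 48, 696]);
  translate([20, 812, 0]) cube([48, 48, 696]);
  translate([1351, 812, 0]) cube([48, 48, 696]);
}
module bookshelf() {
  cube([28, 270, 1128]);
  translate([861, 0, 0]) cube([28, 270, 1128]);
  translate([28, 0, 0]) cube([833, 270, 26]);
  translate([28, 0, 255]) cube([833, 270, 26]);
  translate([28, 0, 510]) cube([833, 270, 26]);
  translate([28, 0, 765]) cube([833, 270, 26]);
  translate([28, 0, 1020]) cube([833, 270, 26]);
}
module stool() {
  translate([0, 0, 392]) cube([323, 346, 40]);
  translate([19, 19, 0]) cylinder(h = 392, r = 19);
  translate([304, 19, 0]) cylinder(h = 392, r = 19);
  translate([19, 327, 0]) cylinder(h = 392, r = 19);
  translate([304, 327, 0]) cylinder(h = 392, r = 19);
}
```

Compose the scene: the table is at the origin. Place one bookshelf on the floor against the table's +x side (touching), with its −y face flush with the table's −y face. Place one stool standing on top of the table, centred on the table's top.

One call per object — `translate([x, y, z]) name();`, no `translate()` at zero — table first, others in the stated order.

table();
translate([1419, 0, 0]) bookshelf();
translate([548, 267, 732]) stool();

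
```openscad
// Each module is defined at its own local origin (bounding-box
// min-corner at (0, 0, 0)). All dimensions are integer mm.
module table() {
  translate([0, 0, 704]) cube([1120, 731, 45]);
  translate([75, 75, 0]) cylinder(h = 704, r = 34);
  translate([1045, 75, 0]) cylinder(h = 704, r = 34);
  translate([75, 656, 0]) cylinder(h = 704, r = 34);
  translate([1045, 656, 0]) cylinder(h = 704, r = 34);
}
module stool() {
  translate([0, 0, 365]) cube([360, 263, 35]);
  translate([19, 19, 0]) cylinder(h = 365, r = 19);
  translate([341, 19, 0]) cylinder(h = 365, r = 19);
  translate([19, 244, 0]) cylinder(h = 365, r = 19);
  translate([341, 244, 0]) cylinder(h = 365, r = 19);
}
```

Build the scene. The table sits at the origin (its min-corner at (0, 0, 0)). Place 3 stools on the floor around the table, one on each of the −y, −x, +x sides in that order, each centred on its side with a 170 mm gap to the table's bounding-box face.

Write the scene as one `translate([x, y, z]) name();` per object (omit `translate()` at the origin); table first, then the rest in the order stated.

table();
translate([380, -433, 0]) stool();
translate([-530, 234, 0]) stool();
translate([1290, 234, 0]) stool();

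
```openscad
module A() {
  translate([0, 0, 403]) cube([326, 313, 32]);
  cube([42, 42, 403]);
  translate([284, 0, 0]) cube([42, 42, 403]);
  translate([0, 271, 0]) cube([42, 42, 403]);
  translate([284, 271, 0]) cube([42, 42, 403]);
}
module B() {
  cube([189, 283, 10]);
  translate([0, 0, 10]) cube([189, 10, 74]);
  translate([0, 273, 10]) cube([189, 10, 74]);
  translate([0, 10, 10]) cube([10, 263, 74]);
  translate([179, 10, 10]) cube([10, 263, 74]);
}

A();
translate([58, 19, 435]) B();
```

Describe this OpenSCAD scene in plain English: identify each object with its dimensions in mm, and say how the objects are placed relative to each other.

A is a simple wooden stool: a rectangular seat 326 mm (x) by 313 mm (y), 32 mm thick, top face at z = 435 mm, on four square legs, each 42×42 mm in cross-section. The legs rest on z = 0, each flush with a corner of the seat.

B is an open storage box with external size 189×283×84 mm and wall thickness 10 mm (the base is also 10 mm thick). The base covers the whole footprint; the four walls stand on the base, with the y-facing walls full-width and the x-facing walls fitting between their inner faces.

The open box is on top of the stool.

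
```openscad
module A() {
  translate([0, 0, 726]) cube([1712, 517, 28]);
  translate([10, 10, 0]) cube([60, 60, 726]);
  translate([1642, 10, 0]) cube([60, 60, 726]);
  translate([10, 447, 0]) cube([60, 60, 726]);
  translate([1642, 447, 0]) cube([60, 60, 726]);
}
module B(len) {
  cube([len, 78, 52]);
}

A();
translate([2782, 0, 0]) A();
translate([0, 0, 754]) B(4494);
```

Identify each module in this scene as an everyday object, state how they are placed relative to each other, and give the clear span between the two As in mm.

A is a table. B is a beam. A beam spans the tops of two tables. The clear span between the two tables is 1070 mm.

Second table starts at x = 2782; first ends at x = 1712; clear span = 2782 − 1712 = 1070 mm.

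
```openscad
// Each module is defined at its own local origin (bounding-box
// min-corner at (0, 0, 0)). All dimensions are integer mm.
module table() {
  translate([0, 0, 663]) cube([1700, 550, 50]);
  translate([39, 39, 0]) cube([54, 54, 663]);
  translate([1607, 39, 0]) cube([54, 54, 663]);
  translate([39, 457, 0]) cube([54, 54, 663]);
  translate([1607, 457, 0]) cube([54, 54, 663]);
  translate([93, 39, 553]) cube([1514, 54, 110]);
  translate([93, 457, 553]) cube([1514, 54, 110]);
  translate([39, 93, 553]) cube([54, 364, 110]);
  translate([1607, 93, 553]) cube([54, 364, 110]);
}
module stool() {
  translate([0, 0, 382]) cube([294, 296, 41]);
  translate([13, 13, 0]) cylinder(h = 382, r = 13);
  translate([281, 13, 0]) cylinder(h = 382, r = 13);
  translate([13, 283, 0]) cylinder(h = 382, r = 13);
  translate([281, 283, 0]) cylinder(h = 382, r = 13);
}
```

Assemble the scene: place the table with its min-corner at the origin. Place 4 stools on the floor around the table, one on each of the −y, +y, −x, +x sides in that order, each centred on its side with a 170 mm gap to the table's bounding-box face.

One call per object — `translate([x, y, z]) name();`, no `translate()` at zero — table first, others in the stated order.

table();
translate([703, -466, 0]) stool();
translate([703, 720, 0]) stool();
translate([-464, 127, 0]) stool();
translate([1870, 127, 0]) stool();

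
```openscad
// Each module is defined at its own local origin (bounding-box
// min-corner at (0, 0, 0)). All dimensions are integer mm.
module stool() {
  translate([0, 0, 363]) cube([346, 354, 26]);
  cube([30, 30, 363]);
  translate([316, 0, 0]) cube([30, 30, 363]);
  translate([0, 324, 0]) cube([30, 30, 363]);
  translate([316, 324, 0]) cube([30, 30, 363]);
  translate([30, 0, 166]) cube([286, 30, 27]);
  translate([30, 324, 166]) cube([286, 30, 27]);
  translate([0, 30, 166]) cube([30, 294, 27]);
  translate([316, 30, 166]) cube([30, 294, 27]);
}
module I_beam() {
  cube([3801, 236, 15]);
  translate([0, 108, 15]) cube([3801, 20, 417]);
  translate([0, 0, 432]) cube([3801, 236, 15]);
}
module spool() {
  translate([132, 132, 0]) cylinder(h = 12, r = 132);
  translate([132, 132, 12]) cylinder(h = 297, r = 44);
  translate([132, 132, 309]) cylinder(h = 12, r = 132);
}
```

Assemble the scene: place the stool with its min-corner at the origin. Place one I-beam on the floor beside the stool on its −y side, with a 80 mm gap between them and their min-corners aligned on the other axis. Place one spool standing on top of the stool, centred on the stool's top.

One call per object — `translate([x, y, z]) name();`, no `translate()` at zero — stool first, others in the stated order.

stool();
translate([0, -316, 0]) I_beam();
translate([41, 45, 389]) spool();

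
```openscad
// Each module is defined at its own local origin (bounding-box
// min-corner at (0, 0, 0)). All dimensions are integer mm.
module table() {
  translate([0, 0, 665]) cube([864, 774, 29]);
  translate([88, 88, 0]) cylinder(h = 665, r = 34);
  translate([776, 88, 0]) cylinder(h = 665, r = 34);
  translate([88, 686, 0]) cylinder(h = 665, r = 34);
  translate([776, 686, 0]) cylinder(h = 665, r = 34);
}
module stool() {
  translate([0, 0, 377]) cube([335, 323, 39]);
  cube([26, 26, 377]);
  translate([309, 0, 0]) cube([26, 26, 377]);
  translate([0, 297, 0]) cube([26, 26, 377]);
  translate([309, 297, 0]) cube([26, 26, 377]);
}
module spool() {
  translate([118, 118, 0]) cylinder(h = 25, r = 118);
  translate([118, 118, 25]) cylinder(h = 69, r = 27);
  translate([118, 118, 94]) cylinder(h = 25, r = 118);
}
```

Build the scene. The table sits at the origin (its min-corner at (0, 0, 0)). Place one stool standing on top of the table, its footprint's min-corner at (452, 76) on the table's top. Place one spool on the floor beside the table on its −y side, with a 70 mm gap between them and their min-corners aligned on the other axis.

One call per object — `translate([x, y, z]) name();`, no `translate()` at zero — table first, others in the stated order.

table();
translate([452, 76, 694]) stool();
translate([0, -306, 0]) spool();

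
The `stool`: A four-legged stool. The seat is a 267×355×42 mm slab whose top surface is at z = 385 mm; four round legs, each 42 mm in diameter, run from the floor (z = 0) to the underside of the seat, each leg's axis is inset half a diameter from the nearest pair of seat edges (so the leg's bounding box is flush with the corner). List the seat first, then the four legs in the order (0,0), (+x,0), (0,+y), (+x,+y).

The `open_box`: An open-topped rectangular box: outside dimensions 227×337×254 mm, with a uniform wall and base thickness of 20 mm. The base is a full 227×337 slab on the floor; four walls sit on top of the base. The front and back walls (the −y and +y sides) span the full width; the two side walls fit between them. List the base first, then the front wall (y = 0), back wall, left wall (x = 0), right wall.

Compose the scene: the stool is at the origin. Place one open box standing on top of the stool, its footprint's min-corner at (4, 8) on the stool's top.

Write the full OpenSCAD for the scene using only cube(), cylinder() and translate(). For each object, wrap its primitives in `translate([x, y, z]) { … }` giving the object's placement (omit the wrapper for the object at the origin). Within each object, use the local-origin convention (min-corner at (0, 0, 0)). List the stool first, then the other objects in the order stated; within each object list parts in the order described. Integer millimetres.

translate([0, 0, 343]) cube([267, 355, 42]);
translate([21, 21, 0]) cylinder(h = 343, r = 21);
translate([246, 21, 0]) cylinder(h = 343, r = 21);
translate([21, 334, 0]) cylinder(h = 343, r = 21);
translate([246, 334, 0]) cylinder(h = 343, r = 21);
translate([4, 8, 385]) {
  cube([227, 337, 20]);
  translate([0, 0, 20]) cube([227, 20, 234]);
  translate([0, 317, 20]) cube([227, 20, 234]);
  translate([0, 20, 20]) cube([20, 297, 234]);
  translate([207, 20, 20]) cube([20, 297, 234]);
}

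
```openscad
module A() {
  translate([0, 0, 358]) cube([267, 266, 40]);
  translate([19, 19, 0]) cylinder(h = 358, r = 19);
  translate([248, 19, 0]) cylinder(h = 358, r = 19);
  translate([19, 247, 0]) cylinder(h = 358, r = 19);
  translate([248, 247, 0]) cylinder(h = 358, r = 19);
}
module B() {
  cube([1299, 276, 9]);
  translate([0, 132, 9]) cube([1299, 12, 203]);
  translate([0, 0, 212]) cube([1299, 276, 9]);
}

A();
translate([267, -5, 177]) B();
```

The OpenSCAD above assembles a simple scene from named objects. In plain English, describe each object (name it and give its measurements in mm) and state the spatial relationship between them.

A is a four-legged stool. The seat is 267×266 mm, 40 mm thick, top at z = 398 mm. It stands on four round legs, each 38 mm in diameter, from z = 0 to the seat underside, each leg's axis is inset half a diameter from the nearest pair of seat edges (so the leg's bounding box is flush with the corner).

B is an I-beam lying along x, 1299 mm long. Overall section height 221 mm. Two flanges 276 mm wide (y) and 9 mm thick, one on the floor and one at the top; a web 12 mm thick runs between them, centred on the flange width.

The I-beam is beside the stool with their tops flush at z = 398.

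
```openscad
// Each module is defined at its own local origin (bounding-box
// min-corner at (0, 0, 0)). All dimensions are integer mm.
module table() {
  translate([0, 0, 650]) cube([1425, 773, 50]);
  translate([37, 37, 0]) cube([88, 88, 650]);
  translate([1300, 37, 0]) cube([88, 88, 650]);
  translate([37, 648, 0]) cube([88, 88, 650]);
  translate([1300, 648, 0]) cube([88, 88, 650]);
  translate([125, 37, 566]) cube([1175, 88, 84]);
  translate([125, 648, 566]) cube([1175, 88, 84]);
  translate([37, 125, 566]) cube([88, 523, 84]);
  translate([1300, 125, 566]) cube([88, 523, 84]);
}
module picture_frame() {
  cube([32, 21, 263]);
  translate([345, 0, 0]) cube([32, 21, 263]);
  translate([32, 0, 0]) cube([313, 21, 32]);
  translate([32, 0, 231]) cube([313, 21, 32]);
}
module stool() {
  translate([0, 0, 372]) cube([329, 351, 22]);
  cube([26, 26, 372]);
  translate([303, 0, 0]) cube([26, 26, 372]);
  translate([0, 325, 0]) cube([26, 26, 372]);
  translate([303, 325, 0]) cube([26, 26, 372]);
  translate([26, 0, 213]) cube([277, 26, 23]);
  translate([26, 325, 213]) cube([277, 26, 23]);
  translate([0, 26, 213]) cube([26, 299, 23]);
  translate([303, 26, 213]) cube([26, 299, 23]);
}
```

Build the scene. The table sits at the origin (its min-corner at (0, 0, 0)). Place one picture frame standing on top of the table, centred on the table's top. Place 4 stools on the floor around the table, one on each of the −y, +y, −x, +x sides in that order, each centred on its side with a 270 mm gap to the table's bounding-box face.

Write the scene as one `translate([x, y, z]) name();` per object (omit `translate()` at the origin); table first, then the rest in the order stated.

table();
translate([524, 376, 700]) picture_frame();
translate([548, -621, 0]) stool();
translate([548, 1043, 0]) stool();
translate([-599, 211, 0]) stool();
translate([1695, 211, 0]) stool();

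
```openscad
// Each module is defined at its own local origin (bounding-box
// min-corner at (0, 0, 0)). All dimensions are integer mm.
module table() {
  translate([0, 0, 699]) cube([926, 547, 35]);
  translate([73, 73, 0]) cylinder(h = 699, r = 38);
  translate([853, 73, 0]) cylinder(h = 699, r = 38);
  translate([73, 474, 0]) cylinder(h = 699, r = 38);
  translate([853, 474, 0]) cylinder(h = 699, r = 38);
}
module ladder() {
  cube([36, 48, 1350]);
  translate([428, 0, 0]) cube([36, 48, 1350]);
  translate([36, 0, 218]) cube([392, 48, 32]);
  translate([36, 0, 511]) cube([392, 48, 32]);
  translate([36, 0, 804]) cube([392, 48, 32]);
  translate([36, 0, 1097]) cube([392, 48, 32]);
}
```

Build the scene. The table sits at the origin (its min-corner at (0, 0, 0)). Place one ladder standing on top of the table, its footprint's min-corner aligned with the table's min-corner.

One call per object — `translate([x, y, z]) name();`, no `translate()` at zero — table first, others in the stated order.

table();
translate([0, 0, 734]) ladder();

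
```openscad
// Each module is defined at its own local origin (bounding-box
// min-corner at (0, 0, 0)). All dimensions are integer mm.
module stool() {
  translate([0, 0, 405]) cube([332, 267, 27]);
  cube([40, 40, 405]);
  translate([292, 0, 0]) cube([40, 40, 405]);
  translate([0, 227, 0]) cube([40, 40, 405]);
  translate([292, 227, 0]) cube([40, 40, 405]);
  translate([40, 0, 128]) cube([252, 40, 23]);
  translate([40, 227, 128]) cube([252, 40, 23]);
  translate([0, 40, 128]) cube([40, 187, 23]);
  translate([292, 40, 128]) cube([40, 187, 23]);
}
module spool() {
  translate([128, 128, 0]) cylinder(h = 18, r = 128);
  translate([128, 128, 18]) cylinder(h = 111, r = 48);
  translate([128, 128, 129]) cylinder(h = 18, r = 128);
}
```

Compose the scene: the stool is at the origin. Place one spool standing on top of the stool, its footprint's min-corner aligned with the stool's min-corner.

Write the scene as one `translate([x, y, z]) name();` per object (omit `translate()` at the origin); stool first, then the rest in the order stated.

stool();
translate([0, 0, 432]) spool();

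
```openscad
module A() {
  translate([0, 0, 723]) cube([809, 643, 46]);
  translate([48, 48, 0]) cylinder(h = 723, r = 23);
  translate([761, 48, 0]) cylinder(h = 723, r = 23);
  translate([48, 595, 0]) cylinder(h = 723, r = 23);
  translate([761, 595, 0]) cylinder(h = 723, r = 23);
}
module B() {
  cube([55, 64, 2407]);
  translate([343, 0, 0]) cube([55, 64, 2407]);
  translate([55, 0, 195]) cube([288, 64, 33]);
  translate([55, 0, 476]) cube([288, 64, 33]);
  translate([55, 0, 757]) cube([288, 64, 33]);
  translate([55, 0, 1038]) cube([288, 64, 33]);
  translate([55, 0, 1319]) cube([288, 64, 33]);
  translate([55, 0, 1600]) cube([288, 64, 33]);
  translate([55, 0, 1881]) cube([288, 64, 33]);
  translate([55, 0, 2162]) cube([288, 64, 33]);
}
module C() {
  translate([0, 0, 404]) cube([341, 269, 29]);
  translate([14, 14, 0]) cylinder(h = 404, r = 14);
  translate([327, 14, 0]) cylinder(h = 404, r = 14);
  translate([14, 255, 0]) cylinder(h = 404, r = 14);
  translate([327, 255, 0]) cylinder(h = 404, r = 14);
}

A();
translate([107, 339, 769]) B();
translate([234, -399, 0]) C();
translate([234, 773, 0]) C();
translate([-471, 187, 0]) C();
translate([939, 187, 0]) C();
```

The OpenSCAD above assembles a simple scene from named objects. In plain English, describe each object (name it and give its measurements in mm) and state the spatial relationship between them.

A is a table with a 809×643 mm rectangular top, 46 mm thick, top surface at z = 769 mm, supported by four round legs of 46 mm diameter, each leg's bounding box inset 25 mm from the nearest pair of top edges, running from the floor.

B is a wooden ladder with two side rails of 55×64 mm section and 2407 mm height, set 398 mm apart overall. Between them run 8 rectangular rungs (64 mm deep, 33 mm thick), front faces flush with the rails' −y face. The bottom of the first rung is 195 mm above the floor and each subsequent rung is 281 mm higher than the one below.

C is a four-legged stool. The seat is 341×269 mm, 29 mm thick, top at z = 433 mm. It stands on four round legs, each 28 mm in diameter, from z = 0 to the seat underside, each leg's axis is inset half a diameter from the nearest pair of seat edges (so the leg's bounding box is flush with the corner).

The ladder is on top of the table. Four stools sit around the table at the −y, +y, −x, +x sides.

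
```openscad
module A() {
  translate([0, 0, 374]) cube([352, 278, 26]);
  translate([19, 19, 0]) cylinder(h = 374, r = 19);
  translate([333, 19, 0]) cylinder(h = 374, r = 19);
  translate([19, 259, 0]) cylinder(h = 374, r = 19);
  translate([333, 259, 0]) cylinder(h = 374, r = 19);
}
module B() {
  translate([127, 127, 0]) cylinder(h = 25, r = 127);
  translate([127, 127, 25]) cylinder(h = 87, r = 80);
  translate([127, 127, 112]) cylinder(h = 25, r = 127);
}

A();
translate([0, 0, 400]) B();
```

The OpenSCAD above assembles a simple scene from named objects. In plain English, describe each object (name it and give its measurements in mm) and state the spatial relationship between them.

A is a simple wooden stool: a rectangular seat 352 mm (x) by 278 mm (y), 26 mm thick, top face at z = 400 mm, on four round legs, each 38 mm in diameter. The legs rest on z = 0, each leg's axis is inset half a diameter from the nearest pair of seat edges (so the leg's bounding box is flush with the corner).

B is a spool: two coaxial disc flanges of radius 127 mm and thickness 25 mm, joined by a core cylinder of radius 80 mm and height 87 mm. The lower flange rests on z = 0 and the three cylinders share a vertical axis.

The spool is on top of the stool.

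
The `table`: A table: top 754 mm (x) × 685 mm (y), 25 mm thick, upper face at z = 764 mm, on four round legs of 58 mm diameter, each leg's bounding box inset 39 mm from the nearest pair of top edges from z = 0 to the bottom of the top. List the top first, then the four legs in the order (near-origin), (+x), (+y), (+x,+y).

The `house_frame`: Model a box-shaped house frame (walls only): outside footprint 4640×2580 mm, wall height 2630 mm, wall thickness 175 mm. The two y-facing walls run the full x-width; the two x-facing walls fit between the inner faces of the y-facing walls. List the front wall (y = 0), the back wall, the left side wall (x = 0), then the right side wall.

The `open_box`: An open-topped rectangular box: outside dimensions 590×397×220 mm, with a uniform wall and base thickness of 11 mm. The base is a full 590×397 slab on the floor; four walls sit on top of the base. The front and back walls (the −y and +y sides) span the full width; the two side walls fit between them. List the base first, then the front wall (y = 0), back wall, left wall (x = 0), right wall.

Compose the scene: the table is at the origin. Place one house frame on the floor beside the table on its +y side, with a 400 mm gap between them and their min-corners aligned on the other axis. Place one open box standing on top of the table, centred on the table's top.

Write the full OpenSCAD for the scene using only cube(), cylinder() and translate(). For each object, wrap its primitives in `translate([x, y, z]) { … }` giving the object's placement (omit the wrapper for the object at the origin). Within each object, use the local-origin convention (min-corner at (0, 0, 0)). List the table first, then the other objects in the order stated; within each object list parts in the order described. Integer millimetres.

translate([0, 0, 739]) cube([754, 685, 25]);
translate([68, 68, 0]) cylinder(h = 739, r = 29);
translate([686, 68, 0]) cylinder(h = 739, r = 29);
translate([68, 617, 0]) cylinder(h = 739, r = 29);
translate([686, 617, 0]) cylinder(h = 739, r = 29);
translate([0, 1085, 0]) {
  cube([4640, 175, 2630]);
  translate([0, 2405, 0]) cube([4640, 175, 2630]);
  translate([0, 175, 0]) cube([175, 2230, 2630]);
  translate([4465, 175, 0]) cube([175, 2230, 2630]);
}
translate([82, 144, 764]) {
  cube([590, 397, 11]);
  translate([0, 0, 11]) cube([590, 11, 209]);
  translate([0, 386, 11]) cube([590, 11, 209]);
  translate([0, 11, 11]) cube([11, 375, 209]);
  translate([579, 11, 11]) cube([11, 375, 209]);
}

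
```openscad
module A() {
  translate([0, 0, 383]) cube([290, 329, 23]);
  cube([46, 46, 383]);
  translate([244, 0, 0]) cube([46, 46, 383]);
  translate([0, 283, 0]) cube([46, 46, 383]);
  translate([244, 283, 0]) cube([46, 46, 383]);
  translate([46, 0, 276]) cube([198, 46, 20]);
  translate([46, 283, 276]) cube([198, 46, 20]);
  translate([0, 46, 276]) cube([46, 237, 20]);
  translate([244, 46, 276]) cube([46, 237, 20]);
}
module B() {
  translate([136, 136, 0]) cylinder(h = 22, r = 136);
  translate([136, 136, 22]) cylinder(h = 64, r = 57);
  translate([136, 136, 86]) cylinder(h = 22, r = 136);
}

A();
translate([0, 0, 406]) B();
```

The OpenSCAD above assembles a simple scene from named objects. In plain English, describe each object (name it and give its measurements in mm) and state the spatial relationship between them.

A is a four-legged stool. The seat is 290×329 mm, 23 mm thick, top at z = 406 mm. It stands on four square legs, each 46×46 mm in cross-section, from z = 0 to the seat underside, each flush with a corner of the seat. Four stretchers, 46 mm wide and 20 mm tall, connect adjacent legs with their undersides at z = 276 mm, each running between the inner faces of the legs it joins and aligned with the legs' outer faces on the other axis.

B is a spool: two coaxial disc flanges of radius 136 mm and thickness 22 mm, joined by a core cylinder of radius 57 mm and height 64 mm. The lower flange rests on z = 0 and the three cylinders share a vertical axis.

The spool is on top of the stool.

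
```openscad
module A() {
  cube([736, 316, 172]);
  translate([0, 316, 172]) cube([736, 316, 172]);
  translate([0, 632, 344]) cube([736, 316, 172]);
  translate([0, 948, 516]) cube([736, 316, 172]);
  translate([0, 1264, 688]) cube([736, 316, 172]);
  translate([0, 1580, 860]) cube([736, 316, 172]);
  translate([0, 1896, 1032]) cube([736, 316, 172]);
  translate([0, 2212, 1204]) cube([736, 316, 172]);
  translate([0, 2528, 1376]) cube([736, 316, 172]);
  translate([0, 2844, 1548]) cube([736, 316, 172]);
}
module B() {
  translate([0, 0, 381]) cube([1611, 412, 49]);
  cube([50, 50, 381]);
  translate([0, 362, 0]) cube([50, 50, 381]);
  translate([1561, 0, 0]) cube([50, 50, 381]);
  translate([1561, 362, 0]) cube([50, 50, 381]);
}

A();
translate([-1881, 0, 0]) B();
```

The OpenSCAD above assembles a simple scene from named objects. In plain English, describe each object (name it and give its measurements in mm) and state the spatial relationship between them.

A is a run of 10 identical solid stair steps. Each tread is 736×316 mm and each step block is 172 mm high. Step 1 rests on the floor; step k is offset from step 1 by (k−1)×316 mm in y and (k−1)×172 mm in z.

B is a bench: a 1611×412 mm seat slab, 49 mm thick, top at z = 430 mm, on four 50×50 mm square legs flush with the seat corners and standing on z = 0.

The bench is on the floor beside the staircase on its −x side.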